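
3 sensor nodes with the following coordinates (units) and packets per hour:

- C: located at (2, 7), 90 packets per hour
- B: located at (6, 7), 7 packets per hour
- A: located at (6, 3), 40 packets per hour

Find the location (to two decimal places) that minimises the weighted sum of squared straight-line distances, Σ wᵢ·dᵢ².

(3.37, 5.83)

The minimiser of Σwᵢ‖p−pᵢ‖² is the weighted centroid p* = (Σwᵢpᵢ)/(Σwᵢ).
Σwᵢ = 137.
Σwᵢxᵢ = 90·2 + 7·6 + 40·6 = 462.
Σwᵢyᵢ = 90·7 + 7·7 + 40·3 = 799.
x* = 462/137 = 3.37, y* = 799/137 = 5.83.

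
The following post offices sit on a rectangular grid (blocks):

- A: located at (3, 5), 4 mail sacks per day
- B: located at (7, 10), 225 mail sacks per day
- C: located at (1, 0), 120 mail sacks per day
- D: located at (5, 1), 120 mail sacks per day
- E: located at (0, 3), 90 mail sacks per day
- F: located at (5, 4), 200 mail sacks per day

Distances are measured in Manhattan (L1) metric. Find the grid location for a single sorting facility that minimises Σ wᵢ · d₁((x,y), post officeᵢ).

Manhattan distance separates: Σwᵢ(|x−xᵢ|+|y−yᵢ|) = Σwᵢ|x−xᵢ| + Σwᵢ|y−yᵢ|, so x and y are optimised independently as 1-D weighted medians.
Total weight W = 759; half = 379.5.
x-coordinate, sorted with cumulative weight:
  x=0 (E, w=90) cum 90
  x=1 (C, w=120) cum 210
  x=3 (A, w=4) cum 214
  x=5 (D, w=120) cum 334
  x=5 (F, w=200) cum 534  ← median
  x=7 (B, w=225) cum 759
⇒ x* = 5
y-coordinate, sorted with cumulative weight:
  y=0 (C, w=120) cum 120
  y=1 (D, w=120) cum 240
  y=3 (E, w=90) cum 330
  y=4 (F, w=200) cum 530  ← median
  y=5 (A, w=4) cum 534
  y=10 (B, w=225) cum 759
⇒ y* = 4

(5, 4)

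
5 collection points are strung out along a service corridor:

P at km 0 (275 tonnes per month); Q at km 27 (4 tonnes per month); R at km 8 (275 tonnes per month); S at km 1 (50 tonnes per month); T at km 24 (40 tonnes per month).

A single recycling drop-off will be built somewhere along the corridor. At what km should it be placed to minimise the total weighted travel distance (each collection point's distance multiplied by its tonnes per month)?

For a sum of weighted absolute distances on a line, the optimum is the weighted median (not the mean). Total weight W = 644; half-weight = 322.
Sort by position and accumulate weight:
  km 0 (P, w=275) → cum 275
  km 1 (S, w=50) → cum 325  ≥ 322 → median here
  km 8 (R, w=275) → cum 600
  km 24 (T, w=40) → cum 640
  km 27 (Q, w=4) → cum 644
Optimal location: km 1.

x = 1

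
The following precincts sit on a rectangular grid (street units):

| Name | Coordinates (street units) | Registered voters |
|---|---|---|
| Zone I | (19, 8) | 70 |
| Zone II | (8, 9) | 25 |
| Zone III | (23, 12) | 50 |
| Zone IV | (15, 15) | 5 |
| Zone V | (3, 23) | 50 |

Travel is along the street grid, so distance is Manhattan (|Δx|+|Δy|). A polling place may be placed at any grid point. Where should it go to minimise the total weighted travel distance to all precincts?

Manhattan distance separates: Σwᵢ(|x−xᵢ|+|y−yᵢ|) = Σwᵢ|x−xᵢ| + Σwᵢ|y−yᵢ|, so x and y are optimised independently as 1-D weighted medians.
Total weight W = 200; half = 100.
x-coordinate, sorted with cumulative weight:
  x=3 (Zone V, w=50) cum 50
  x=8 (Zone II, w=25) cum 75
  x=15 (Zone IV, w=5) cum 80
  x=19 (Zone I, w=70) cum 150  ← median
  x=23 (Zone III, w=50) cum 200
⇒ x* = 19
y-coordinate, sorted with cumulative weight:
  y=8 (Zone I, w=70) cum 70
  y=9 (Zone II, w=25) cum 95
  y=12 (Zone III, w=50) cum 145  ← median
  y=15 (Zone IV, w=5) cum 150
  y=23 (Zone V, w=50) cum 200
⇒ y* = 12

(19, 12)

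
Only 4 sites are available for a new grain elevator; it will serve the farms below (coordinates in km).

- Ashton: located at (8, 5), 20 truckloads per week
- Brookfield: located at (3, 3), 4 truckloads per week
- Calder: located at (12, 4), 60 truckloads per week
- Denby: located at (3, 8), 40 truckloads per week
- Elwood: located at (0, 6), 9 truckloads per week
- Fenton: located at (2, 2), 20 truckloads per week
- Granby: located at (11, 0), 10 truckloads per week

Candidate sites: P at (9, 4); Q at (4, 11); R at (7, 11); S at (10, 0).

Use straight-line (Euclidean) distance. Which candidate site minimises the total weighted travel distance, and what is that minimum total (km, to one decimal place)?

P, total 794.4 km

Total weighted distance at each candidate:
  P (9, 4): total = 794.4
  Q (4, 11): total = 1313.2
  R (7, 11): total = 1274.0
  S (10, 0): total = 1111.6
Minimum is at P with total 794.4 km.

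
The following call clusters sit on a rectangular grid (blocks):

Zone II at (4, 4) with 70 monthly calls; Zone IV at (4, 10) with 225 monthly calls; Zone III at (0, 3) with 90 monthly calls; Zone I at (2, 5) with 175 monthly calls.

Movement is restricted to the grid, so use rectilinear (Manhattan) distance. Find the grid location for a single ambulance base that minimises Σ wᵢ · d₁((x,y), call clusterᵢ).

(4, 5)

Manhattan distance separates: Σwᵢ(|x−xᵢ|+|y−yᵢ|) = Σwᵢ|x−xᵢ| + Σwᵢ|y−yᵢ|, so x and y are optimised independently as 1-D weighted medians.
Total weight W = 560; half = 280.
x-coordinate, sorted with cumulative weight:
  x=0 (Zone III, w=90) cum 90
  x=2 (Zone I, w=175) cum 265
  x=4 (Zone II, w=70) cum 335  ← median
  x=4 (Zone IV, w=225) cum 560
⇒ x* = 4
y-coordinate, sorted with cumulative weight:
  y=3 (Zone III, w=90) cum 90
  y=4 (Zone II, w=70) cum 160
  y=5 (Zone I, w=175) cum 335  ← median
  y=10 (Zone IV, w=225) cum 560
⇒ y* = 5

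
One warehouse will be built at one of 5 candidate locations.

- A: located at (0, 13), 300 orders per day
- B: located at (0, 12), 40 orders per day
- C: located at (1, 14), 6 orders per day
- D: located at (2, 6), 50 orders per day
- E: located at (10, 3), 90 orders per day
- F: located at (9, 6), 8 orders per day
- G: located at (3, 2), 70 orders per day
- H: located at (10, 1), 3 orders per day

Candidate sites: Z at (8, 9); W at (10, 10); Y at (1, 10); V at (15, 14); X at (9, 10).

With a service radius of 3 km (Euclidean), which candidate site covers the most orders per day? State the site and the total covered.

Y, covering 40

Coverage radius r = 3 km; a point is covered iff (Δx)²+(Δy)² ≤ 3² = 9.
  Z (8, 9): covers {none} → 0
  W (10, 10): covers {none} → 0
  Y (1, 10): covers {B} → 40
  V (15, 14): covers {none} → 0
  X (9, 10): covers {none} → 0
Maximum coverage at Y: 40 orders per day.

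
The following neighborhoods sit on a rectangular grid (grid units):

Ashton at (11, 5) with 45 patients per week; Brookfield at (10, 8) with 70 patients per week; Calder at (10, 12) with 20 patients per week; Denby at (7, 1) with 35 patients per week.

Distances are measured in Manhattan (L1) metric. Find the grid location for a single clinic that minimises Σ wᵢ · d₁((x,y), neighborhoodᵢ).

(10, 8)

Manhattan distance separates: Σwᵢ(|x−xᵢ|+|y−yᵢ|) = Σwᵢ|x−xᵢ| + Σwᵢ|y−yᵢ|, so x and y are optimised independently as 1-D weighted medians.
Total weight W = 170; half = 85.
x-coordinate, sorted with cumulative weight:
  x=7 (Denby, w=35) cum 35
  x=10 (Brookfield, w=70) cum 105  ← median
  x=10 (Calder, w=20) cum 125
  x=11 (Ashton, w=45) cum 170
⇒ x* = 10
y-coordinate, sorted with cumulative weight:
  y=1 (Denby, w=35) cum 35
  y=5 (Ashton, w=45) cum 80
  y=8 (Brookfield, w=70) cum 150  ← median
  y=12 (Calder, w=20) cum 170
⇒ y* = 8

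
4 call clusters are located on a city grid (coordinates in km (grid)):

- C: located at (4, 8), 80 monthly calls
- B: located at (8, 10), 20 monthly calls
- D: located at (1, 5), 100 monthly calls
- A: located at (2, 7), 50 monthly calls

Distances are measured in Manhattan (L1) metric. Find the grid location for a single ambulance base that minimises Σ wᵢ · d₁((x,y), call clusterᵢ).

Manhattan distance separates: Σwᵢ(|x−xᵢ|+|y−yᵢ|) = Σwᵢ|x−xᵢ| + Σwᵢ|y−yᵢ|, so x and y are optimised independently as 1-D weighted medians.
Total weight W = 250; half = 125.
x-coordinate, sorted with cumulative weight:
  x=1 (D, w=100) cum 100
  x=2 (A, w=50) cum 150  ← median
  x=4 (C, w=80) cum 230
  x=8 (B, w=20) cum 250
⇒ x* = 2
y-coordinate, sorted with cumulative weight:
  y=5 (D, w=100) cum 100
  y=7 (A, w=50) cum 150  ← median
  y=8 (C, w=80) cum 230
  y=10 (B, w=20) cum 250
⇒ y* = 7

(2, 7)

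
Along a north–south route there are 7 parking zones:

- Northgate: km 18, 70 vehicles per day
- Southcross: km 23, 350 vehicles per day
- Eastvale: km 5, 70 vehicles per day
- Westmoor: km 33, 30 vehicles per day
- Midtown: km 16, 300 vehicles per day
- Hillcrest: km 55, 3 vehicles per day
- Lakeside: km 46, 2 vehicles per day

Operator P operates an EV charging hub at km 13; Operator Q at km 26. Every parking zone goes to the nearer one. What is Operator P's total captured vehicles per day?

The indifferent point is the midpoint (13+26)/2 = 19.5; parking zones left of it (closer to Operator P at 13) go to Operator P, those right go to Operator Q.
  Eastvale at 5 (w=70) → Operator P
  Midtown at 16 (w=300) → Operator P
  Northgate at 18 (w=70) → Operator P
  Southcross at 23 (w=350) → Operator Q
  Westmoor at 33 (w=30) → Operator Q
  Lakeside at 46 (w=2) → Operator Q
  Hillcrest at 55 (w=3) → Operator Q
Operator P captures 440; Operator Q captures 385.

440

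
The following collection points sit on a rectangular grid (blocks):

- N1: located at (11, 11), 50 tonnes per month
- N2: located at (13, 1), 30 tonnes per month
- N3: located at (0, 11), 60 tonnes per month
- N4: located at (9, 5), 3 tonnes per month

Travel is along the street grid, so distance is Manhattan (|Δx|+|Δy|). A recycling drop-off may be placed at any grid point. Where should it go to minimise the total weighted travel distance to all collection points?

Manhattan distance separates: Σwᵢ(|x−xᵢ|+|y−yᵢ|) = Σwᵢ|x−xᵢ| + Σwᵢ|y−yᵢ|, so x and y are optimised independently as 1-D weighted medians.
Total weight W = 143; half = 71.5.
x-coordinate, sorted with cumulative weight:
  x=0 (N3, w=60) cum 60
  x=9 (N4, w=3) cum 63
  x=11 (N1, w=50) cum 113  ← median
  x=13 (N2, w=30) cum 143
⇒ x* = 11
y-coordinate, sorted with cumulative weight:
  y=1 (N2, w=30) cum 30
  y=5 (N4, w=3) cum 33
  y=11 (N1, w=50) cum 83  ← median
  y=11 (N3, w=60) cum 143
⇒ y* = 11

(11, 11)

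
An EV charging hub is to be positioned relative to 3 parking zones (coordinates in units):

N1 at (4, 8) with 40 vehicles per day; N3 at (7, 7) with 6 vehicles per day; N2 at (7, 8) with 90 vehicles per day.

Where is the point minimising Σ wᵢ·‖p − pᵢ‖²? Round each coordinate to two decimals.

The minimiser of Σwᵢ‖p−pᵢ‖² is the weighted centroid p* = (Σwᵢpᵢ)/(Σwᵢ).
Σwᵢ = 136.
Σwᵢxᵢ = 40·4 + 6·7 + 90·7 = 832.
Σwᵢyᵢ = 40·8 + 6·7 + 90·8 = 1082.
x* = 832/136 = 6.12, y* = 1082/136 = 7.96.

(6.12, 7.96)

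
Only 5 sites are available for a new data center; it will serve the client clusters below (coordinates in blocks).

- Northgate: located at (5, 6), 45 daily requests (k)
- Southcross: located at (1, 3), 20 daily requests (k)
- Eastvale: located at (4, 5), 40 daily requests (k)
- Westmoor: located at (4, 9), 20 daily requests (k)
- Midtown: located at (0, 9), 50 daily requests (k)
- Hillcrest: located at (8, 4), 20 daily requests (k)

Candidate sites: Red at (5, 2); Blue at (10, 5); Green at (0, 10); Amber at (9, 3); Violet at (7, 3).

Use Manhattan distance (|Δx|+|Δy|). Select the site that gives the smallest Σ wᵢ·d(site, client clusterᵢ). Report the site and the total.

Red, total 1300 blocks

Total weighted distance at each candidate:
  Red (5, 2): total = 1300
  Blue (10, 5): total = 1690
  Green (0, 10): total = 1355
  Amber (9, 3): total = 1765
  Violet (7, 3): total = 1415
Minimum is at Red with total 1300 blocks.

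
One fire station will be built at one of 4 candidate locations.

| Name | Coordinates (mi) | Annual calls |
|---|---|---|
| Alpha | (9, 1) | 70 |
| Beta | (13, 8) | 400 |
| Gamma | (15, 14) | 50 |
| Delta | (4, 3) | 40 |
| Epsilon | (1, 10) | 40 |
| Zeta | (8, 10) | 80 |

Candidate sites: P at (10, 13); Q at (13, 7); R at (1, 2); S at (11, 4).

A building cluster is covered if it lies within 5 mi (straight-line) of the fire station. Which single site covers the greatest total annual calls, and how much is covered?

S, covering 470

Coverage radius r = 5 mi; a point is covered iff (Δx)²+(Δy)² ≤ 5² = 25.
  P (10, 13): covers {Zeta} → 80
  Q (13, 7): covers {Beta} → 400
  R (1, 2): covers {Delta} → 40
  S (11, 4): covers {Alpha, Beta} → 470
Maximum coverage at S: 470 annual calls.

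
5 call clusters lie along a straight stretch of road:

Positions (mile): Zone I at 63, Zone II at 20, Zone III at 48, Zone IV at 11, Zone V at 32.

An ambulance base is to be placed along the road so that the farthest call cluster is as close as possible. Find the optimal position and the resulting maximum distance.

location 37, max distance 26

The 1-center on a line is the midpoint of the two extreme points: leftmost at 11, rightmost at 63.
Optimal location = (11 + 63)/2 = 37; maximum distance = (63 − 11)/2 = 26.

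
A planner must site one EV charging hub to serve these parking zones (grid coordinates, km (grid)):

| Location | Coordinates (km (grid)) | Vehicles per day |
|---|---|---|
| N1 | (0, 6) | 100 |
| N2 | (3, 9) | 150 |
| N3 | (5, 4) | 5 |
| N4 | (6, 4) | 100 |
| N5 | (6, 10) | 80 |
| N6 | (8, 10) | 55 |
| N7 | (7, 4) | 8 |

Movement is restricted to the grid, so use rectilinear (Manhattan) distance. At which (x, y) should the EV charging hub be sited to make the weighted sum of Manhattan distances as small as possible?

Manhattan distance separates: Σwᵢ(|x−xᵢ|+|y−yᵢ|) = Σwᵢ|x−xᵢ| + Σwᵢ|y−yᵢ|, so x and y are optimised independently as 1-D weighted medians.
Total weight W = 498; half = 249.
x-coordinate, sorted with cumulative weight:
  x=0 (N1, w=100) cum 100
  x=3 (N2, w=150) cum 250  ← median
  x=5 (N3, w=5) cum 255
  x=6 (N4, w=100) cum 355
  x=6 (N5, w=80) cum 435
  x=7 (N7, w=8) cum 443
  x=8 (N6, w=55) cum 498
⇒ x* = 3
y-coordinate, sorted with cumulative weight:
  y=4 (N3, w=5) cum 5
  y=4 (N4, w=100) cum 105
  y=4 (N7, w=8) cum 113
  y=6 (N1, w=100) cum 213
  y=9 (N2, w=150) cum 363  ← median
  y=10 (N5, w=80) cum 443
  y=10 (N6, w=55) cum 498
⇒ y* = 9

(3, 9)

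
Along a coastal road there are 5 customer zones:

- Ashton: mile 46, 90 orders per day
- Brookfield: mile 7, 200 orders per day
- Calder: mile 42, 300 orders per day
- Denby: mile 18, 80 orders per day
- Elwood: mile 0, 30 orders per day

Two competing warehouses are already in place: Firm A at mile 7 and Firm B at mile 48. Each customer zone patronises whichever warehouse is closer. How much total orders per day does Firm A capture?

310

The indifferent point is the midpoint (7+48)/2 = 27.5; customer zones left of it (closer to Firm A at 7) go to Firm A, those right go to Firm B.
  Elwood at 0 (w=30) → Firm A
  Brookfield at 7 (w=200) → Firm A
  Denby at 18 (w=80) → Firm A
  Calder at 42 (w=300) → Firm B
  Ashton at 46 (w=90) → Firm B
Firm A captures 310; Firm B captures 390.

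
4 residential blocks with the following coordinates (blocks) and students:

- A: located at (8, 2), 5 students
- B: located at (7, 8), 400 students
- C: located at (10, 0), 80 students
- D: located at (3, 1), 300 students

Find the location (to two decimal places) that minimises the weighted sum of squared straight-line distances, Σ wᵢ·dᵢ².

(5.78, 4.47)

The minimiser of Σwᵢ‖p−pᵢ‖² is the weighted centroid p* = (Σwᵢpᵢ)/(Σwᵢ).
Σwᵢ = 785.
Σwᵢxᵢ = 5·8 + 400·7 + 80·10 + 300·3 = 4540.
Σwᵢyᵢ = 5·2 + 400·8 + 80·0 + 300·1 = 3510.
x* = 4540/785 = 5.78, y* = 3510/785 = 4.47.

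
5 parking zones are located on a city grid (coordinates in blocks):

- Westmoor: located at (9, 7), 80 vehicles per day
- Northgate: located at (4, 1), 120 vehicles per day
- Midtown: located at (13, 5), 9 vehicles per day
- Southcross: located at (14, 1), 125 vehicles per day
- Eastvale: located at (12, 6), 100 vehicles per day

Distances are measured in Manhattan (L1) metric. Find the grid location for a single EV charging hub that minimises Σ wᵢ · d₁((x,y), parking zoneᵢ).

Manhattan distance separates: Σwᵢ(|x−xᵢ|+|y−yᵢ|) = Σwᵢ|x−xᵢ| + Σwᵢ|y−yᵢ|, so x and y are optimised independently as 1-D weighted medians.
Total weight W = 434; half = 217.
x-coordinate, sorted with cumulative weight:
  x=4 (Northgate, w=120) cum 120
  x=9 (Westmoor, w=80) cum 200
  x=12 (Eastvale, w=100) cum 300  ← median
  x=13 (Midtown, w=9) cum 309
  x=14 (Southcross, w=125) cum 434
⇒ x* = 12
y-coordinate, sorted with cumulative weight:
  y=1 (Northgate, w=120) cum 120
  y=1 (Southcross, w=125) cum 245  ← median
  y=5 (Midtown, w=9) cum 254
  y=6 (Eastvale, w=100) cum 354
  y=7 (Westmoor, w=80) cum 434
⇒ y* = 1

(12, 1)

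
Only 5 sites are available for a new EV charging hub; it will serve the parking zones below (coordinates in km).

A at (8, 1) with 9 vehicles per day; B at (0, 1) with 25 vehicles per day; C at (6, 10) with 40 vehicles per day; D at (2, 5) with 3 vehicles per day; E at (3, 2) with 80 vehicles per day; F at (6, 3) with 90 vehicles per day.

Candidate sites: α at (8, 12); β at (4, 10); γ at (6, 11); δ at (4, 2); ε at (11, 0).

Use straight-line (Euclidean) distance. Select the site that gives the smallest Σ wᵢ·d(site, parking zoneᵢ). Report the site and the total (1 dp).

δ, total 762.1 km

Total weighted distance at each candidate:
  α (8, 12): total = 2304.0
  β (4, 10): total = 1731.2
  γ (6, 11): total = 1923.9
  δ (4, 2): total = 762.1
  ε (11, 0): total = 1967.2
Minimum is at δ with total 762.1 km.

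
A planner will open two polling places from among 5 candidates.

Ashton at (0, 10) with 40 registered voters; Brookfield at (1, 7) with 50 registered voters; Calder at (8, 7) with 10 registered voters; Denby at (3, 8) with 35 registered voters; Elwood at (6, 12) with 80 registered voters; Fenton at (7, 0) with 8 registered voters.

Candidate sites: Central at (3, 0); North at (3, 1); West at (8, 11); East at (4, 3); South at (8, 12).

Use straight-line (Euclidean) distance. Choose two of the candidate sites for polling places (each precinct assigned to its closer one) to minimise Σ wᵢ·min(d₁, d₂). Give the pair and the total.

{East, South}, total 994.9

Evaluate every pair (each demand assigned to the nearer of the two):
  {East, South}: total = 994.9
  {West, East}: total = 1003.8
  {North, West}: total = 1094.7
  {North, South}: total = 1113.2
  {Central, West}: total = 1141.5
  {Central, South}: total = 1160.0
  {West, South}: total = 1218.0
  {Central, East}: total = 1577.1
  {North, East}: total = 1578.1
  {Central, North}: total = 1962.9
Best pair: {East, South} with total 994.9.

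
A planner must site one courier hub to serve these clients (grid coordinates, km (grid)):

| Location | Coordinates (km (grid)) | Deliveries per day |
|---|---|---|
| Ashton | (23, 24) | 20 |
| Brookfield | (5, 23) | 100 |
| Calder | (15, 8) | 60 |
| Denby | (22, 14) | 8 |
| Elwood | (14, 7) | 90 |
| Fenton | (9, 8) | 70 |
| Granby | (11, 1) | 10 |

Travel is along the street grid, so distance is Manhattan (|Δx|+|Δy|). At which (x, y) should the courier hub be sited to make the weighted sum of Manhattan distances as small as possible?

Manhattan distance separates: Σwᵢ(|x−xᵢ|+|y−yᵢ|) = Σwᵢ|x−xᵢ| + Σwᵢ|y−yᵢ|, so x and y are optimised independently as 1-D weighted medians.
Total weight W = 358; half = 179.
x-coordinate, sorted with cumulative weight:
  x=5 (Brookfield, w=100) cum 100
  x=9 (Fenton, w=70) cum 170
  x=11 (Granby, w=10) cum 180  ← median
  x=14 (Elwood, w=90) cum 270
  x=15 (Calder, w=60) cum 330
  x=22 (Denby, w=8) cum 338
  x=23 (Ashton, w=20) cum 358
⇒ x* = 11
y-coordinate, sorted with cumulative weight:
  y=1 (Granby, w=10) cum 10
  y=7 (Elwood, w=90) cum 100
  y=8 (Calder, w=60) cum 160
  y=8 (Fenton, w=70) cum 230  ← median
  y=14 (Denby, w=8) cum 238
  y=23 (Brookfield, w=100) cum 338
  y=24 (Ashton, w=20) cum 358
⇒ y* = 8

(11, 8)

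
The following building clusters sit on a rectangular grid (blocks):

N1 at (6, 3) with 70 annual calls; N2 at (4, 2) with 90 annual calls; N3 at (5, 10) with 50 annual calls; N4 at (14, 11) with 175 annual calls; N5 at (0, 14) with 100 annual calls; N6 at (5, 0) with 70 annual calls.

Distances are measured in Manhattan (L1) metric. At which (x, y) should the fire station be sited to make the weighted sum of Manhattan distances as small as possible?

(5, 10)

Manhattan distance separates: Σwᵢ(|x−xᵢ|+|y−yᵢ|) = Σwᵢ|x−xᵢ| + Σwᵢ|y−yᵢ|, so x and y are optimised independently as 1-D weighted medians.
Total weight W = 555; half = 277.5.
x-coordinate, sorted with cumulative weight:
  x=0 (N5, w=100) cum 100
  x=4 (N2, w=90) cum 190
  x=5 (N3, w=50) cum 240
  x=5 (N6, w=70) cum 310  ← median
  x=6 (N1, w=70) cum 380
  x=14 (N4, w=175) cum 555
⇒ x* = 5
y-coordinate, sorted with cumulative weight:
  y=0 (N6, w=70) cum 70
  y=2 (N2, w=90) cum 160
  y=3 (N1, w=70) cum 230
  y=10 (N3, w=50) cum 280  ← median
  y=11 (N4, w=175) cum 455
  y=14 (N5, w=100) cum 555
⇒ y* = 10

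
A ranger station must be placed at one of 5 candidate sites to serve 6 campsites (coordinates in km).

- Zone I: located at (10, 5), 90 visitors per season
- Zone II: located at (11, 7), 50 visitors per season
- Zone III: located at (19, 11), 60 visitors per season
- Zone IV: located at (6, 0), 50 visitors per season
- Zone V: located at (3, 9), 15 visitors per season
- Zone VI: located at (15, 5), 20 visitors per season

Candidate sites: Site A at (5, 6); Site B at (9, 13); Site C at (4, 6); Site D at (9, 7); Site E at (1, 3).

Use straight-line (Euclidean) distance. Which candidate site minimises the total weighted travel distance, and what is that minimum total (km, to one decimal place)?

Total weighted distance at each candidate:
  Site A (5, 6): total = 2214.2
  Site B (9, 13): total = 2629.0
  Site C (4, 6): total = 2434.3
  Site D (9, 7): total = 1549.6
  Site E (1, 3): total = 3219.4
Minimum is at Site D with total 1549.6 km.

Site D, total 1549.6 km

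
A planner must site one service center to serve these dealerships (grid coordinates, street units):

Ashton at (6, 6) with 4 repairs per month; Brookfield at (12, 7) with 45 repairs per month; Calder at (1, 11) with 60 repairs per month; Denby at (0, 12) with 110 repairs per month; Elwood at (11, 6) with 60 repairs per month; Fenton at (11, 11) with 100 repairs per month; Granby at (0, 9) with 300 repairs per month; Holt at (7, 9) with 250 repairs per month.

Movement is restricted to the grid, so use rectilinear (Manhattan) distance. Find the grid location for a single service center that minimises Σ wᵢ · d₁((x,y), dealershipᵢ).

Manhattan distance separates: Σwᵢ(|x−xᵢ|+|y−yᵢ|) = Σwᵢ|x−xᵢ| + Σwᵢ|y−yᵢ|, so x and y are optimised independently as 1-D weighted medians.
Total weight W = 929; half = 464.5.
x-coordinate, sorted with cumulative weight:
  x=0 (Denby, w=110) cum 110
  x=0 (Granby, w=300) cum 410
  x=1 (Calder, w=60) cum 470  ← median
  x=6 (Ashton, w=4) cum 474
  x=7 (Holt, w=250) cum 724
  x=11 (Elwood, w=60) cum 784
  x=11 (Fenton, w=100) cum 884
  x=12 (Brookfield, w=45) cum 929
⇒ x* = 1
y-coordinate, sorted with cumulative weight:
  y=6 (Ashton, w=4) cum 4
  y=6 (Elwood, w=60) cum 64
  y=7 (Brookfield, w=45) cum 109
  y=9 (Granby, w=300) cum 409
  y=9 (Holt, w=250) cum 659  ← median
  y=11 (Calder, w=60) cum 719
  y=11 (Fenton, w=100) cum 819
  y=12 (Denby, w=110) cum 929
⇒ y* = 9

(1, 9)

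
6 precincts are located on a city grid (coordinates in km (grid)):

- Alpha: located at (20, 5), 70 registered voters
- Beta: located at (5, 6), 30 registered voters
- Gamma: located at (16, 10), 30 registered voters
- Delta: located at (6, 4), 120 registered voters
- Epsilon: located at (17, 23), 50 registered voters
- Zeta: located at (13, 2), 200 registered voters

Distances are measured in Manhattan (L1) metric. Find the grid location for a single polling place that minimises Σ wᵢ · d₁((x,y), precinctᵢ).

(13, 4)

Manhattan distance separates: Σwᵢ(|x−xᵢ|+|y−yᵢ|) = Σwᵢ|x−xᵢ| + Σwᵢ|y−yᵢ|, so x and y are optimised independently as 1-D weighted medians.
Total weight W = 500; half = 250.
x-coordinate, sorted with cumulative weight:
  x=5 (Beta, w=30) cum 30
  x=6 (Delta, w=120) cum 150
  x=13 (Zeta, w=200) cum 350  ← median
  x=16 (Gamma, w=30) cum 380
  x=17 (Epsilon, w=50) cum 430
  x=20 (Alpha, w=70) cum 500
⇒ x* = 13
y-coordinate, sorted with cumulative weight:
  y=2 (Zeta, w=200) cum 200
  y=4 (Delta, w=120) cum 320  ← median
  y=5 (Alpha, w=70) cum 390
  y=6 (Beta, w=30) cum 420
  y=10 (Gamma, w=30) cum 450
  y=23 (Epsilon, w=50) cum 500
⇒ y* = 4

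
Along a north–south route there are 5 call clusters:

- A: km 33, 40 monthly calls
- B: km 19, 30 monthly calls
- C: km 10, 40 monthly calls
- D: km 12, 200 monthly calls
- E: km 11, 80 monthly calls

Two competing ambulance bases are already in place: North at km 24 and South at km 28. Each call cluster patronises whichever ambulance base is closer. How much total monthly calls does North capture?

The indifferent point is the midpoint (24+28)/2 = 26; call clusters left of it (closer to North at 24) go to North, those right go to South.
  C at 10 (w=40) → North
  E at 11 (w=80) → North
  D at 12 (w=200) → North
  B at 19 (w=30) → North
  A at 33 (w=40) → South
North captures 350; South captures 40.

350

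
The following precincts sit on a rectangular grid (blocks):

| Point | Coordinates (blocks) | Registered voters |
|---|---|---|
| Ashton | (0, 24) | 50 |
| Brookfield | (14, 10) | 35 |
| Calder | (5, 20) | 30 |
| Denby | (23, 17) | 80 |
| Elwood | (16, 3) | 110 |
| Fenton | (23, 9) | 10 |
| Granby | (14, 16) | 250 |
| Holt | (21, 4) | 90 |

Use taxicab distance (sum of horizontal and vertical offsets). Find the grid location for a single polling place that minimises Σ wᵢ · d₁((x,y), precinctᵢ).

(14, 16)

Manhattan distance separates: Σwᵢ(|x−xᵢ|+|y−yᵢ|) = Σwᵢ|x−xᵢ| + Σwᵢ|y−yᵢ|, so x and y are optimised independently as 1-D weighted medians.
Total weight W = 655; half = 327.5.
x-coordinate, sorted with cumulative weight:
  x=0 (Ashton, w=50) cum 50
  x=5 (Calder, w=30) cum 80
  x=14 (Brookfield, w=35) cum 115
  x=14 (Granby, w=250) cum 365  ← median
  x=16 (Elwood, w=110) cum 475
  x=21 (Holt, w=90) cum 565
  x=23 (Denby, w=80) cum 645
  x=23 (Fenton, w=10) cum 655
⇒ x* = 14
y-coordinate, sorted with cumulative weight:
  y=3 (Elwood, w=110) cum 110
  y=4 (Holt, w=90) cum 200
  y=9 (Fenton, w=10) cum 210
  y=10 (Brookfield, w=35) cum 245
  y=16 (Granby, w=250) cum 495  ← median
  y=17 (Denby, w=80) cum 575
  y=20 (Calder, w=30) cum 605
  y=24 (Ashton, w=50) cum 655
⇒ y* = 16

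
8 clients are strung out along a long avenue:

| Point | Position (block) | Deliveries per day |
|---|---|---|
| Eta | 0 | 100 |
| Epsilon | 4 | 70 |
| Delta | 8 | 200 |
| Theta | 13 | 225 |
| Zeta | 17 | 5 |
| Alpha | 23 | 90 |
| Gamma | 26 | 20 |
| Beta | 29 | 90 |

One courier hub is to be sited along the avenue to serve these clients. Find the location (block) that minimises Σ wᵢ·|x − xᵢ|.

For a sum of weighted absolute distances on a line, the optimum is the weighted median (not the mean). Total weight W = 800; half-weight = 400.
Sort by position and accumulate weight:
  block 0 (Eta, w=100) → cum 100
  block 4 (Epsilon, w=70) → cum 170
  block 8 (Delta, w=200) → cum 370
  block 13 (Theta, w=225) → cum 595  ≥ 400 → median here
  block 17 (Zeta, w=5) → cum 600
  block 23 (Alpha, w=90) → cum 690
  block 26 (Gamma, w=20) → cum 710
  block 29 (Beta, w=90) → cum 800
Optimal location: block 13.

x = 13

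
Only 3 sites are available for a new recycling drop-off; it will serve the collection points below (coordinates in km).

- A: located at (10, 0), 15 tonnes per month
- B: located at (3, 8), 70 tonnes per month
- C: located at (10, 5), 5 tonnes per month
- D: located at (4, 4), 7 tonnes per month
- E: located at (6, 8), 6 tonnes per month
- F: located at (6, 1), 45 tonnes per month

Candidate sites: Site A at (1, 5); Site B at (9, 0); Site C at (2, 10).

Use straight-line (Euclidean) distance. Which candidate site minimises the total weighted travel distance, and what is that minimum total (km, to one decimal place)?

Site A, total 797.1 km

Total weighted distance at each candidate:
  Site A (1, 5): total = 797.1
  Site B (9, 0): total = 978.9
  Site C (2, 10): total = 910.1
Minimum is at Site A with total 797.1 km.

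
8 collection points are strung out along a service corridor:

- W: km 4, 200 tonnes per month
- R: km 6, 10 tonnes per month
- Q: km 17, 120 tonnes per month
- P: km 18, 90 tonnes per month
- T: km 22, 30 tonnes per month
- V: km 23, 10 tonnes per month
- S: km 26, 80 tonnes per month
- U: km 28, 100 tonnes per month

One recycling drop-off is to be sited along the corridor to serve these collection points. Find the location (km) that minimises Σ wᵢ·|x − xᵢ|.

x = 17

For a sum of weighted absolute distances on a line, the optimum is the weighted median (not the mean). Total weight W = 640; half-weight = 320.
Sort by position and accumulate weight:
  km 4 (W, w=200) → cum 200
  km 6 (R, w=10) → cum 210
  km 17 (Q, w=120) → cum 330  ≥ 320 → median here
  km 18 (P, w=90) → cum 420
  km 22 (T, w=30) → cum 450
  km 23 (V, w=10) → cum 460
  km 26 (S, w=80) → cum 540
  km 28 (U, w=100) → cum 640
Optimal location: km 17.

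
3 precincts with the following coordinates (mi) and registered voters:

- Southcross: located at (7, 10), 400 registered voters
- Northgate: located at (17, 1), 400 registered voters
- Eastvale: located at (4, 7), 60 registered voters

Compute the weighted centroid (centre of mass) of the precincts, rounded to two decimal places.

(11.44, 5.60)

The minimiser of Σwᵢ‖p−pᵢ‖² is the weighted centroid p* = (Σwᵢpᵢ)/(Σwᵢ).
Σwᵢ = 860.
Σwᵢxᵢ = 400·7 + 400·17 + 60·4 = 9840.
Σwᵢyᵢ = 400·10 + 400·1 + 60·7 = 4820.
x* = 9840/860 = 11.44, y* = 4820/860 = 5.60.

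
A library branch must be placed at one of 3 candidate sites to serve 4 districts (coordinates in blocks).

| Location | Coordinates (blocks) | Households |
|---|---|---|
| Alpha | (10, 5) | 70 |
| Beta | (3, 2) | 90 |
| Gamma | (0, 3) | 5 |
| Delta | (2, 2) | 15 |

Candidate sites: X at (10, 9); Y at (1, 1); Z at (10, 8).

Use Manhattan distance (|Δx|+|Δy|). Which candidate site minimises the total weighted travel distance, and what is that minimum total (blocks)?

Total weighted distance at each candidate:
  X (10, 9): total = 1845
  Y (1, 1): total = 1225
  Z (10, 8): total = 1665
Minimum is at Y with total 1225 blocks.

Y, total 1225 blocks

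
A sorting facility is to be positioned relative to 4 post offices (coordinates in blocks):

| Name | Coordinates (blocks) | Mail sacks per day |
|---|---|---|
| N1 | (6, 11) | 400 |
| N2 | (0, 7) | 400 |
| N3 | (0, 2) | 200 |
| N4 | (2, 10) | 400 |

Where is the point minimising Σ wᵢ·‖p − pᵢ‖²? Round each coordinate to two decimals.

(2.29, 8.29)

The minimiser of Σwᵢ‖p−pᵢ‖² is the weighted centroid p* = (Σwᵢpᵢ)/(Σwᵢ).
Σwᵢ = 1400.
Σwᵢxᵢ = 400·6 + 400·0 + 200·0 + 400·2 = 3200.
Σwᵢyᵢ = 400·11 + 400·7 + 200·2 + 400·10 = 11600.
x* = 3200/1400 = 2.29, y* = 11600/1400 = 8.29.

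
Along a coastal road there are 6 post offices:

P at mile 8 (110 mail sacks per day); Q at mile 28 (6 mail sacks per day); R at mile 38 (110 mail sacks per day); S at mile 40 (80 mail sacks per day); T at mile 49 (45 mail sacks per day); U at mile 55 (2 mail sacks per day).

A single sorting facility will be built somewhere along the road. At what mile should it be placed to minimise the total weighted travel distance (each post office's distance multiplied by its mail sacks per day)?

For a sum of weighted absolute distances on a line, the optimum is the weighted median (not the mean). Total weight W = 353; half-weight = 176.5.
Sort by position and accumulate weight:
  mile 8 (P, w=110) → cum 110
  mile 28 (Q, w=6) → cum 116
  mile 38 (R, w=110) → cum 226  ≥ 176.5 → median here
  mile 40 (S, w=80) → cum 306
  mile 49 (T, w=45) → cum 351
  mile 55 (U, w=2) → cum 353
Optimal location: mile 38.

x = 38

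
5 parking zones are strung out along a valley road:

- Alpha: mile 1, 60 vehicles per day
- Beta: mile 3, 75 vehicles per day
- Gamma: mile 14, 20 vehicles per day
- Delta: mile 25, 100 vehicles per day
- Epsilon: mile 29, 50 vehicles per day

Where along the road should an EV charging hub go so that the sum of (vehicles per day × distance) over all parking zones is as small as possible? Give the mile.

For a sum of weighted absolute distances on a line, the optimum is the weighted median (not the mean). Total weight W = 305; half-weight = 152.5.
Sort by position and accumulate weight:
  mile 1 (Alpha, w=60) → cum 60
  mile 3 (Beta, w=75) → cum 135
  mile 14 (Gamma, w=20) → cum 155  ≥ 152.5 → median here
  mile 25 (Delta, w=100) → cum 255
  mile 29 (Epsilon, w=50) → cum 305
Optimal location: mile 14.

x = 14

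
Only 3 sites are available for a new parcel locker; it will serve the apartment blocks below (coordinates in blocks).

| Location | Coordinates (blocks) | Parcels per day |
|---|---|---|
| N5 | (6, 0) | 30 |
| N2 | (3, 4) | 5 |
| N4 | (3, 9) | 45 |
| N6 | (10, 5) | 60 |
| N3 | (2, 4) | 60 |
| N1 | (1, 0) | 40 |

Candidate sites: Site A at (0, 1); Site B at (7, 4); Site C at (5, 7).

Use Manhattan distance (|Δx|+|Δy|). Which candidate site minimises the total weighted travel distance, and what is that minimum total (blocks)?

Site B, total 1515 blocks

Total weighted distance at each candidate:
  Site A (0, 1): total = 1955
  Site B (7, 4): total = 1515
  Site C (5, 7): total = 1665
Minimum is at Site B with total 1515 blocks.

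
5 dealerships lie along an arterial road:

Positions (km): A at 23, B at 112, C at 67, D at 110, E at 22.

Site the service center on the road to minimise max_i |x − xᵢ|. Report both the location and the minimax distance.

location 67, max distance 45

The 1-center on a line is the midpoint of the two extreme points: leftmost at 22, rightmost at 112.
Optimal location = (22 + 112)/2 = 67; maximum distance = (112 − 22)/2 = 45.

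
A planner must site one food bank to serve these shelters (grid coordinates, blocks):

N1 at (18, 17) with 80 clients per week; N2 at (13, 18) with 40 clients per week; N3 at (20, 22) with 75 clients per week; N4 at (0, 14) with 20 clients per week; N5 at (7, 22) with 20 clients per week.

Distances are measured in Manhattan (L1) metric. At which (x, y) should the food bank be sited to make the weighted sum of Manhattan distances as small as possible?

(18, 18)

Manhattan distance separates: Σwᵢ(|x−xᵢ|+|y−yᵢ|) = Σwᵢ|x−xᵢ| + Σwᵢ|y−yᵢ|, so x and y are optimised independently as 1-D weighted medians.
Total weight W = 235; half = 117.5.
x-coordinate, sorted with cumulative weight:
  x=0 (N4, w=20) cum 20
  x=7 (N5, w=20) cum 40
  x=13 (N2, w=40) cum 80
  x=18 (N1, w=80) cum 160  ← median
  x=20 (N3, w=75) cum 235
⇒ x* = 18
y-coordinate, sorted with cumulative weight:
  y=14 (N4, w=20) cum 20
  y=17 (N1, w=80) cum 100
  y=18 (N2, w=40) cum 140  ← median
  y=22 (N3, w=75) cum 215
  y=22 (N5, w=20) cum 235
⇒ y* = 18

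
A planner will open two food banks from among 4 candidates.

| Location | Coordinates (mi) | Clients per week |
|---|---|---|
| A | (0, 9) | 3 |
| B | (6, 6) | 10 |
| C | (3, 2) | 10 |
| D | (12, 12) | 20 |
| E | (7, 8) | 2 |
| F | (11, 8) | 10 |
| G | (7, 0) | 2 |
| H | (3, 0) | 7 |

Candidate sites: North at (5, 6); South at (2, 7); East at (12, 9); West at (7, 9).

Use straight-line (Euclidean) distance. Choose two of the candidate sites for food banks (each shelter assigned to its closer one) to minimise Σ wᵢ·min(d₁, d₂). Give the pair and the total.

Evaluate every pair (each demand assigned to the nearer of the two):
  {North, East}: total = 208.9
  {South, East}: total = 251.7
  {North, West}: total = 289.0
  {East, West}: total = 296.3
  {South, West}: total = 317.7
  {North, South}: total = 373.4
Best pair: {North, East} with total 208.9.

{North, East}, total 208.9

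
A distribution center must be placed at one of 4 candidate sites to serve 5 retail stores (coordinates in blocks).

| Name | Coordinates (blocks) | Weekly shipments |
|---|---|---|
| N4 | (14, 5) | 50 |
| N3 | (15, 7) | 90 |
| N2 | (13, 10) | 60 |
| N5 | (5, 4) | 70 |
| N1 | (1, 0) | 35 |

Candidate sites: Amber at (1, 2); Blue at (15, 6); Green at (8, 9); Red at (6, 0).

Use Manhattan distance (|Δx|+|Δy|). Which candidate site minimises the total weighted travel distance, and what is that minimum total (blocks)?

Blue, total 2090 blocks

Total weighted distance at each candidate:
  Amber (1, 2): total = 4200
  Blue (15, 6): total = 2090
  Green (8, 9): total = 2790
  Red (6, 0): total = 3635
Minimum is at Blue with total 2090 blocks.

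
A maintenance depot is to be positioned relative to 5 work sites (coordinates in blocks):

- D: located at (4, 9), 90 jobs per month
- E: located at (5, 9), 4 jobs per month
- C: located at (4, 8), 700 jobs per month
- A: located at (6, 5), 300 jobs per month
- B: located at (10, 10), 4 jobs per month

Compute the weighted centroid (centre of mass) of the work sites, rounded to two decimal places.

The minimiser of Σwᵢ‖p−pᵢ‖² is the weighted centroid p* = (Σwᵢpᵢ)/(Σwᵢ).
Σwᵢ = 1098.
Σwᵢxᵢ = 90·4 + 4·5 + 700·4 + 300·6 + 4·10 = 5020.
Σwᵢyᵢ = 90·9 + 4·9 + 700·8 + 300·5 + 4·10 = 7986.
x* = 5020/1098 = 4.57, y* = 7986/1098 = 7.27.

(4.57, 7.27)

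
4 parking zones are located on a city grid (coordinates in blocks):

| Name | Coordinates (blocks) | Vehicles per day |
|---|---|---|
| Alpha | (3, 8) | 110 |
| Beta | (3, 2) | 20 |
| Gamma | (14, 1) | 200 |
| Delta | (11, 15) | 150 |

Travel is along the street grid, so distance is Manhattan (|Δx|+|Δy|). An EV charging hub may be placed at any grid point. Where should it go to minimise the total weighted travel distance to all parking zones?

(11, 8)

Manhattan distance separates: Σwᵢ(|x−xᵢ|+|y−yᵢ|) = Σwᵢ|x−xᵢ| + Σwᵢ|y−yᵢ|, so x and y are optimised independently as 1-D weighted medians.
Total weight W = 480; half = 240.
x-coordinate, sorted with cumulative weight:
  x=3 (Alpha, w=110) cum 110
  x=3 (Beta, w=20) cum 130
  x=11 (Delta, w=150) cum 280  ← median
  x=14 (Gamma, w=200) cum 480
⇒ x* = 11
y-coordinate, sorted with cumulative weight:
  y=1 (Gamma, w=200) cum 200
  y=2 (Beta, w=20) cum 220
  y=8 (Alpha, w=110) cum 330  ← median
  y=15 (Delta, w=150) cum 480
⇒ y* = 8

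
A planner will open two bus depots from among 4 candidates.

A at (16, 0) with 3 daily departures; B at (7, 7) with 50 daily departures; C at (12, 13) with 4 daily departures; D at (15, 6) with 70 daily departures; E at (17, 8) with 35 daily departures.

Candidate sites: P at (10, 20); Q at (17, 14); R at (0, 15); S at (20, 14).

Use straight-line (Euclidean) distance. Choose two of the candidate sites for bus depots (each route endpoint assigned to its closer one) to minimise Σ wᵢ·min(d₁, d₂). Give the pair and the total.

Evaluate every pair (each demand assigned to the nearer of the two):
  {Q, R}: total = 1381.2
  {P, Q}: total = 1460.1
  {Q, S}: total = 1460.1
  {R, S}: total = 1502.6
  {P, S}: total = 1635.1
  {P, R}: total = 2150.1
Best pair: {Q, R} with total 1381.2.

{Q, R}, total 1381.2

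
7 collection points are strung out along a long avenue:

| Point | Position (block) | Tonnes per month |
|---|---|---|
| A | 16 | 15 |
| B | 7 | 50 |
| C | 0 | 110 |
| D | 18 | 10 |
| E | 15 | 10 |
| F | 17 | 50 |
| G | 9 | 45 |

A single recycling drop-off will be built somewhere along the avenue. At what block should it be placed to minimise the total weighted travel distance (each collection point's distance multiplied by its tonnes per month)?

x = 7

For a sum of weighted absolute distances on a line, the optimum is the weighted median (not the mean). Total weight W = 290; half-weight = 145.
Sort by position and accumulate weight:
  block 0 (C, w=110) → cum 110
  block 7 (B, w=50) → cum 160  ≥ 145 → median here
  block 9 (G, w=45) → cum 205
  block 15 (E, w=10) → cum 215
  block 16 (A, w=15) → cum 230
  block 17 (F, w=50) → cum 280
  block 18 (D, w=10) → cum 290
Optimal location: block 7.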